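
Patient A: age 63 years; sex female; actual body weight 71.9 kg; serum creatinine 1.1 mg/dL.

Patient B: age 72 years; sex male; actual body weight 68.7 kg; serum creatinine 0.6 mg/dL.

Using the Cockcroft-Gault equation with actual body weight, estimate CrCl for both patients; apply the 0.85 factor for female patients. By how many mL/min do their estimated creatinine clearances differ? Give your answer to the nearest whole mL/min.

Patient A: CrCl = (140 − 63) × 71.9 / (72 × 1.1) × 0.85 = 5536.3 / 79.20 × 0.85 ≈ 59.4 mL/min
Patient B: CrCl = (140 − 72) × 68.7 / (72 × 0.6) = 4671.6 / 43.20 ≈ 108.1 mL/min
|59.4 − 108.1| = 48.7 mL/min

49 mL/min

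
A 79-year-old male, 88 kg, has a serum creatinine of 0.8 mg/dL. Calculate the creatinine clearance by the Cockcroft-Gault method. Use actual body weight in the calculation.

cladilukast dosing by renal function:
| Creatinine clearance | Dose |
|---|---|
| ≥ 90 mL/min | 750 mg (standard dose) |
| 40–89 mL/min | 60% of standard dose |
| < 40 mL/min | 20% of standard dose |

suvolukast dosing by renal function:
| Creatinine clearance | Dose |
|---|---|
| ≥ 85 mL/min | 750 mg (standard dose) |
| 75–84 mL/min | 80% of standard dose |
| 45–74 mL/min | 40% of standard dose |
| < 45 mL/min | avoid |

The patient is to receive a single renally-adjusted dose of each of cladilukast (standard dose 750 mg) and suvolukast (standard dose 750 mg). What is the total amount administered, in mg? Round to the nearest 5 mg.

CrCl = (140 − 79) × 88 / (72 × 0.8) = 5368.0 / 57.60 ≈ 93.2 mL/min
CrCl ≈ 93 mL/min.
cladilukast: ≥ 90 mL/min → 100% of 750 mg = 750 mg.
suvolukast: ≥ 85 mL/min → 100% of 750 mg = 750 mg.
Total = 750 + 750 = 1500 mg.

1500 mg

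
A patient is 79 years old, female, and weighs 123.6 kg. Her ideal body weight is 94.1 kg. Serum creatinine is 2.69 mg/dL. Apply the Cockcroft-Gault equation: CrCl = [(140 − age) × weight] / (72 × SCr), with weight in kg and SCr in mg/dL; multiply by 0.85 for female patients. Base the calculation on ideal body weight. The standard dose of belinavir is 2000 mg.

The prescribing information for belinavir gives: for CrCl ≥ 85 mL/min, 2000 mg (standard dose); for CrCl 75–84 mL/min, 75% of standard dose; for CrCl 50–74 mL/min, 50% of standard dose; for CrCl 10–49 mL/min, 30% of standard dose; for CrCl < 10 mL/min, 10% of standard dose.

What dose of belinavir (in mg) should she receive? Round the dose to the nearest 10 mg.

CrCl = (140 − 79) × 94.1 / (72 × 2.69) × 0.85 = 5740.1 / 193.68 × 0.85 ≈ 25.2 mL/min
CrCl ≈ 25 mL/min → bracket 10–49 mL/min.
30% of 2000 mg = 600 mg

600 mg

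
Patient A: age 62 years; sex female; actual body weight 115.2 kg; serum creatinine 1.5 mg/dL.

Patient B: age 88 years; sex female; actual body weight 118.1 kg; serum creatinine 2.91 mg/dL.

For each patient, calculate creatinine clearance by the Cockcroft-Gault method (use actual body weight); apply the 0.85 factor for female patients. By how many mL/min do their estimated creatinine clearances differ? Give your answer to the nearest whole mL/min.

Patient A: CrCl = (140 − 62) × 115.2 / (72 × 1.5) × 0.85 = 8985.6 / 108.00 × 0.85 ≈ 70.7 mL/min
Patient B: CrCl = (140 − 88) × 118.1 / (72 × 2.91) × 0.85 = 6141.2 / 209.52 × 0.85 ≈ 24.9 mL/min
|70.7 − 24.9| = 45.8 mL/min

46 mL/min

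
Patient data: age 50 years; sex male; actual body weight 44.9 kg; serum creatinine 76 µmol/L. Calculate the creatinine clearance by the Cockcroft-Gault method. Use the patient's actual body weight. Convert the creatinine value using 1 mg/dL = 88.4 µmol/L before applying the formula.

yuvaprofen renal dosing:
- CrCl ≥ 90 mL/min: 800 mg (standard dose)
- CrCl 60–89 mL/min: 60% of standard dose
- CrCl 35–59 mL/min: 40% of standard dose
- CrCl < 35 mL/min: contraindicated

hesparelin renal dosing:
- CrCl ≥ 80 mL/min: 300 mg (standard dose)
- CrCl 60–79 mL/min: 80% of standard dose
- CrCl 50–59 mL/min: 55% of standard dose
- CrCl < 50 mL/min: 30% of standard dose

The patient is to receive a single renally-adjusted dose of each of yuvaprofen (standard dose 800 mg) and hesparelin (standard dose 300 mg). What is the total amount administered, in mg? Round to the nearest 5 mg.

720 mg

SCr = 76 / 88.4 = 0.86 mg/dL
CrCl = (140 − 50) × 44.9 / (72 × 0.86) = 4041.0 / 61.92 ≈ 65.3 mL/min
CrCl ≈ 65 mL/min.
yuvaprofen: 60–89 mL/min → 60% of 800 mg = 480 mg.
hesparelin: 60–79 mL/min → 80% of 300 mg = 240 mg.
Total = 480 + 240 = 720 mg.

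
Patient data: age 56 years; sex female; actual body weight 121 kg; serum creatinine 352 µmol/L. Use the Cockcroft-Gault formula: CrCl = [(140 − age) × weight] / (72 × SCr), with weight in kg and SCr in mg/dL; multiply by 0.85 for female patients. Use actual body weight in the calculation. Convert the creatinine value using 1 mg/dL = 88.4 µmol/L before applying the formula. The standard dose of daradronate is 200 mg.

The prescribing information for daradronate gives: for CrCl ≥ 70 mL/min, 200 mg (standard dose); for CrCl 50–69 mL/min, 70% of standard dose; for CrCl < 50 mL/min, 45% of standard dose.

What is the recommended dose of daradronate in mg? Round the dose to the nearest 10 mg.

SCr = 352 / 88.4 = 3.982 mg/dL
CrCl = (140 − 56) × 121 / (72 × 3.982) × 0.85 = 10164.0 / 286.70 × 0.85 ≈ 30.1 mL/min
CrCl ≈ 30 mL/min → bracket < 50 mL/min.
45% of 200 mg = 90 mg

90 mg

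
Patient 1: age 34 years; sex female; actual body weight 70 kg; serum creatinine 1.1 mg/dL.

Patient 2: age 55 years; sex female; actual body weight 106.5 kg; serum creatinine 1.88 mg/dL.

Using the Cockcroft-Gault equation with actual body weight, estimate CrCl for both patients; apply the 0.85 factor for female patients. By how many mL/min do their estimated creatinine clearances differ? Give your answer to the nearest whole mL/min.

Patient 1: CrCl = (140 − 34) × 70 / (72 × 1.1) × 0.85 = 7420.0 / 79.20 × 0.85 ≈ 79.6 mL/min
Patient 2: CrCl = (140 − 55) × 106.5 / (72 × 1.88) × 0.85 = 9052.5 / 135.36 × 0.85 ≈ 56.8 mL/min
|79.6 − 56.8| = 22.8 mL/min

23 mL/min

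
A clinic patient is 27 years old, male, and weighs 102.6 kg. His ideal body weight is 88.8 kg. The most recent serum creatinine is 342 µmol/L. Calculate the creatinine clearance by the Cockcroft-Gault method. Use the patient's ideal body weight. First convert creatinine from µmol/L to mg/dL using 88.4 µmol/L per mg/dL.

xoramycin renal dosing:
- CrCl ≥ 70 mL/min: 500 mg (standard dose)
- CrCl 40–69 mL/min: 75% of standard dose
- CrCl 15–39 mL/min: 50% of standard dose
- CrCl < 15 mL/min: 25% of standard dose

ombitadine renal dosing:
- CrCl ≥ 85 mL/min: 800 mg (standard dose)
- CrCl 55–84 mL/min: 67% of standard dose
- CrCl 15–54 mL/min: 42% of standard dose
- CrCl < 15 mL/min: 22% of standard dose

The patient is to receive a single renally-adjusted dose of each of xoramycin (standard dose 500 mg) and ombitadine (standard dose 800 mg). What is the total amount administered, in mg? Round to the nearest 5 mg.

585 mg

SCr = 342 / 88.4 = 3.869 mg/dL
CrCl = (140 − 27) × 88.8 / (72 × 3.869) = 10034.4 / 278.57 ≈ 36.0 mL/min
CrCl ≈ 36 mL/min.
xoramycin: 15–39 mL/min → 50% of 500 mg = 250 mg.
ombitadine: 15–54 mL/min → 42% of 800 mg = 336 mg.
Total = 250 + 336 = 586 mg.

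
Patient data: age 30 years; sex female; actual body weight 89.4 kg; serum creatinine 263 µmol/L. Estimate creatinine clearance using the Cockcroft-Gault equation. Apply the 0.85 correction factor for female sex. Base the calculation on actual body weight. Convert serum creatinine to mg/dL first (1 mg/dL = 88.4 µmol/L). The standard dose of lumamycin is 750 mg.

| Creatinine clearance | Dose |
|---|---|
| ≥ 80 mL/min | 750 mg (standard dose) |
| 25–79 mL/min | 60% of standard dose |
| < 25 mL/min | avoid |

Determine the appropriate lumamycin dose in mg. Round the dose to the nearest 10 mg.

450 mg

SCr = 263 / 88.4 = 2.975 mg/dL
CrCl = (140 − 30) × 89.4 / (72 × 2.975) × 0.85 = 9834.0 / 214.20 × 0.85 ≈ 39.0 mL/min
CrCl ≈ 39 mL/min → bracket 25–79 mL/min.
60% of 750 mg = 450 mg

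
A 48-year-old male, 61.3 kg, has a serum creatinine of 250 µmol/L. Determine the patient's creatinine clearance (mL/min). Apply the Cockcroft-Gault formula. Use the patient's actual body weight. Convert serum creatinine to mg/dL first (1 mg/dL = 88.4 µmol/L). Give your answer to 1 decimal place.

SCr = 250 / 88.4 = 2.828 mg/dL
CrCl = (140 − 48) × 61.3 / (72 × 2.828) = 5639.6 / 203.62 ≈ 27.7 mL/min

27.7 mL/min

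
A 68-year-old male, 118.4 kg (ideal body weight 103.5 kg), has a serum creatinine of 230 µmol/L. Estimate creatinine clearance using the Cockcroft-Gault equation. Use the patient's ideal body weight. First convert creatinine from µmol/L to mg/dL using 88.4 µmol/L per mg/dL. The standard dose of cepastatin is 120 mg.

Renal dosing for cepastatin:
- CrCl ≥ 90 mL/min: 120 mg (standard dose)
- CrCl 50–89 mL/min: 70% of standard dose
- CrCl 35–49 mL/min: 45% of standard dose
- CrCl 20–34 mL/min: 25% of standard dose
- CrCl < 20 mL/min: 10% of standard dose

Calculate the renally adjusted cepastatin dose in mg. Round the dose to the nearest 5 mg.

55 mg

SCr = 230 / 88.4 = 2.602 mg/dL
CrCl = (140 − 68) × 103.5 / (72 × 2.602) = 7452.0 / 187.34 ≈ 39.8 mL/min
CrCl ≈ 40 mL/min → bracket 35–49 mL/min.
45% of 120 mg = 54 mg → 55 mg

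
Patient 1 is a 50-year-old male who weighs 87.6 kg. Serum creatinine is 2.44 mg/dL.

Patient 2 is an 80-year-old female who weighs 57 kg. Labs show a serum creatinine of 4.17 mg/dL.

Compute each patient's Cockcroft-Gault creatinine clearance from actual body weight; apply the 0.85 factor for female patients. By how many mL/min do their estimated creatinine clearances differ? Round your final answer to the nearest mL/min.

35 mL/min

Patient 1: CrCl = (140 − 50) × 87.6 / (72 × 2.44) = 7884.0 / 175.68 ≈ 44.9 mL/min
Patient 2: CrCl = (140 − 80) × 57 / (72 × 4.17) × 0.85 = 3420.0 / 300.24 × 0.85 ≈ 9.7 mL/min
|44.9 − 9.7| = 35.2 mL/min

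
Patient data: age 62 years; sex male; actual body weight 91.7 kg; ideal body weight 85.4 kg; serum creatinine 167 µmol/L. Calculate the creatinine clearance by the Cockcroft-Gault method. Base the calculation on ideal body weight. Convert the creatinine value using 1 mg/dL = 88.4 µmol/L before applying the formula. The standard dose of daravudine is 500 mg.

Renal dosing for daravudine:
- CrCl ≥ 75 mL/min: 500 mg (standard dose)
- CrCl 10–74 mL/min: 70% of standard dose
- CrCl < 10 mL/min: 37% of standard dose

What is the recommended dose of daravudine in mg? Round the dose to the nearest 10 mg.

350 mg

SCr = 167 / 88.4 = 1.889 mg/dL
CrCl = (140 − 62) × 85.4 / (72 × 1.889) = 6661.2 / 136.01 ≈ 49.0 mL/min
CrCl ≈ 49 mL/min → bracket 10–74 mL/min.
70% of 500 mg = 350 mg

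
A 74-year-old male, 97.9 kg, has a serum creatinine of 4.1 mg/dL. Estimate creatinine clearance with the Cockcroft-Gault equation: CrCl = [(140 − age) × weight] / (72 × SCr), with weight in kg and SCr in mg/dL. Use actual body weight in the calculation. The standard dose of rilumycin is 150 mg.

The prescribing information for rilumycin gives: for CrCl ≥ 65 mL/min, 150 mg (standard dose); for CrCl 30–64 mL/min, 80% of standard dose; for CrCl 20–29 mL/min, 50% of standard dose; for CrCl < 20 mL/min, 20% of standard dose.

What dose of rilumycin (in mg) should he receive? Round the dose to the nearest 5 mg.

CrCl = (140 − 74) × 97.9 / (72 × 4.1) = 6461.4 / 295.20 ≈ 21.9 mL/min
CrCl ≈ 22 mL/min → bracket 20–29 mL/min.
50% of 150 mg = 75 mg

75 mg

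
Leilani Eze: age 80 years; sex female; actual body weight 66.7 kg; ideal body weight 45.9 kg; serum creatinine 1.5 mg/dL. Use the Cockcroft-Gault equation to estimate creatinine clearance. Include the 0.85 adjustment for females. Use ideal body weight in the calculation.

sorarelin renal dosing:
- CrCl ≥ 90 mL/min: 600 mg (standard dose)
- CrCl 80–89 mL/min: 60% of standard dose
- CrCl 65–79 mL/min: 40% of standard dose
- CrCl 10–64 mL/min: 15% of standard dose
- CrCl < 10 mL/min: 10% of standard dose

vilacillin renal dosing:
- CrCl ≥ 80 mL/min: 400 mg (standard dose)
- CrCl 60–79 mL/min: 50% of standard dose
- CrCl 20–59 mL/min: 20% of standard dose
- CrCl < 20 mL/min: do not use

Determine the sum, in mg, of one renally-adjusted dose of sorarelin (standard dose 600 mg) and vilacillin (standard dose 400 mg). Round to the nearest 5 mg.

CrCl = (140 − 80) × 45.9 / (72 × 1.5) × 0.85 = 2754.0 / 108.00 × 0.85 ≈ 21.7 mL/min
CrCl ≈ 22 mL/min.
sorarelin: 10–64 mL/min → 15% of 600 mg = 90 mg.
vilacillin: 20–59 mL/min → 20% of 400 mg = 80 mg.
Total = 90 + 80 = 170 mg.

170 mg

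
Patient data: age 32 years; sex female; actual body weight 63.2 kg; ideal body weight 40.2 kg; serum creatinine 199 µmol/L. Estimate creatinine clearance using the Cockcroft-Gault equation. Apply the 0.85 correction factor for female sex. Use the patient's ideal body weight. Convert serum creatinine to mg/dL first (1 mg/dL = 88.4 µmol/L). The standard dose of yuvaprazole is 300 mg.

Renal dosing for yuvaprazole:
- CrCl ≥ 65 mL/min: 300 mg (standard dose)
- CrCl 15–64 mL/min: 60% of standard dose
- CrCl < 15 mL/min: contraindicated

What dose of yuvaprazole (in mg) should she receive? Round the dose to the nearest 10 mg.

180 mg

SCr = 199 / 88.4 = 2.251 mg/dL
CrCl = (140 − 32) × 40.2 / (72 × 2.251) × 0.85 = 4341.6 / 162.07 × 0.85 ≈ 22.8 mL/min
CrCl ≈ 23 mL/min → bracket 15–64 mL/min.
60% of 300 mg = 180 mg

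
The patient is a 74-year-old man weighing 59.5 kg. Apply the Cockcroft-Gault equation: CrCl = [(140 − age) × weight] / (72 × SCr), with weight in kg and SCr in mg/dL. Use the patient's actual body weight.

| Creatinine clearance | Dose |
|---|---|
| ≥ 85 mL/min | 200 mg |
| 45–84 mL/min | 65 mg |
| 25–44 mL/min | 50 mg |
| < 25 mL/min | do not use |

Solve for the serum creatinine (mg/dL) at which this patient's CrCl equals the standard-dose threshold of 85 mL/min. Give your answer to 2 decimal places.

Standard dose requires CrCl ≥ 85 mL/min.
Set (140 − 74) × 59.5 / (72 × SCr) = 85
SCr = (140 − 74) × 59.5 / (72 × 85) = 0.642 mg/dL

0.64 mg/dL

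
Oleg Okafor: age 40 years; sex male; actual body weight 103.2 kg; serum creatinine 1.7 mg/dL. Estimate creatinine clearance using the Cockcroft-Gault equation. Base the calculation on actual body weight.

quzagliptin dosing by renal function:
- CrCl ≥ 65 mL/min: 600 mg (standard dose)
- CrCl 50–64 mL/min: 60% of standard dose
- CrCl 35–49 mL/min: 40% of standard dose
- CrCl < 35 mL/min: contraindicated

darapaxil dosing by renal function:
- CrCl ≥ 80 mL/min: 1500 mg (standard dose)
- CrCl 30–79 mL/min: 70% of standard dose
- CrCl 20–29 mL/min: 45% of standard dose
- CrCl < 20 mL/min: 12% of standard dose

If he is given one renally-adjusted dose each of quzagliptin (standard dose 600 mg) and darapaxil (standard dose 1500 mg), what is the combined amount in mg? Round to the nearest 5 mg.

2100 mg

CrCl = (140 − 40) × 103.2 / (72 × 1.7) = 10320.0 / 122.40 ≈ 84.3 mL/min
CrCl ≈ 84 mL/min.
quzagliptin: ≥ 65 mL/min → 100% of 600 mg = 600 mg.
darapaxil: ≥ 80 mL/min → 100% of 1500 mg = 1500 mg.
Total = 600 + 1500 = 2100 mg.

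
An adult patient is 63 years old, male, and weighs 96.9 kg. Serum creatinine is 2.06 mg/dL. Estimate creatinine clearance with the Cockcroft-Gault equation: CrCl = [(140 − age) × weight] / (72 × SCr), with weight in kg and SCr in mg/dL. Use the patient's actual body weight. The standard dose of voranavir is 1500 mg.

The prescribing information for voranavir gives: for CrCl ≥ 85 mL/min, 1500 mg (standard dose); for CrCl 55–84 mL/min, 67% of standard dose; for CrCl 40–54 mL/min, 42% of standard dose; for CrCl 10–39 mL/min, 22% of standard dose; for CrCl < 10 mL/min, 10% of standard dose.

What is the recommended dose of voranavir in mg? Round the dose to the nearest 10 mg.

630 mg

CrCl = (140 − 63) × 96.9 / (72 × 2.06) = 7461.3 / 148.32 ≈ 50.3 mL/min
CrCl ≈ 50 mL/min → bracket 40–54 mL/min.
42% of 1500 mg = 630 mg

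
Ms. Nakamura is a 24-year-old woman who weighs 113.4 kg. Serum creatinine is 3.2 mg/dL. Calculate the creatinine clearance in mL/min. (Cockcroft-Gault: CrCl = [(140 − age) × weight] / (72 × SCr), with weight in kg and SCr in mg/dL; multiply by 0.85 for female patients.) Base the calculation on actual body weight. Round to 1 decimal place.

CrCl = (140 − 24) × 113.4 / (72 × 3.2) × 0.85 = 13154.4 / 230.40 × 0.85 ≈ 48.5 mL/min

48.5 mL/min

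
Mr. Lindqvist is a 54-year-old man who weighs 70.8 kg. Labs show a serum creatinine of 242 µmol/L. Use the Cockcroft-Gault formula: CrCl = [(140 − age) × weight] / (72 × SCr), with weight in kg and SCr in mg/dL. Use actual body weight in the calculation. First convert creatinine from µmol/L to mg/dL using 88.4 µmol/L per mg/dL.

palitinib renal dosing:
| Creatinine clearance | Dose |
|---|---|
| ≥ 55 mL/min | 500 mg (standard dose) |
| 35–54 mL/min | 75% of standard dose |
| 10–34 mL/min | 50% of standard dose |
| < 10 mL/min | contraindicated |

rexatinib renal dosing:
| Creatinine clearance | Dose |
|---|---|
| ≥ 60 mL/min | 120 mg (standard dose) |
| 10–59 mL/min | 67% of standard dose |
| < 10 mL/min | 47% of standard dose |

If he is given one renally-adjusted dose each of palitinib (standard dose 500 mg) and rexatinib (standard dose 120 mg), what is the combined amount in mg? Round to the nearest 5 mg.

SCr = 242 / 88.4 = 2.738 mg/dL
CrCl = (140 − 54) × 70.8 / (72 × 2.738) = 6088.8 / 197.14 ≈ 30.9 mL/min
CrCl ≈ 31 mL/min.
palitinib: 10–34 mL/min → 50% of 500 mg = 250 mg.
rexatinib: 10–59 mL/min → 67% of 120 mg = 80.4 mg.
Total = 250 + 80.4 = 330.4 mg.

330 mg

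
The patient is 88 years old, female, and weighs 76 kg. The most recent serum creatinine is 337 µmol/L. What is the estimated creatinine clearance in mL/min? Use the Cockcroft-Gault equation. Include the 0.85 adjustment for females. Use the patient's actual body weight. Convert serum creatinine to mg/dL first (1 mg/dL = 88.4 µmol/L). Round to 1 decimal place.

12.2 mL/min

SCr = 337 / 88.4 = 3.812 mg/dL
CrCl = (140 − 88) × 76 / (72 × 3.812) × 0.85 = 3952.0 / 274.46 × 0.85 ≈ 12.2 mL/min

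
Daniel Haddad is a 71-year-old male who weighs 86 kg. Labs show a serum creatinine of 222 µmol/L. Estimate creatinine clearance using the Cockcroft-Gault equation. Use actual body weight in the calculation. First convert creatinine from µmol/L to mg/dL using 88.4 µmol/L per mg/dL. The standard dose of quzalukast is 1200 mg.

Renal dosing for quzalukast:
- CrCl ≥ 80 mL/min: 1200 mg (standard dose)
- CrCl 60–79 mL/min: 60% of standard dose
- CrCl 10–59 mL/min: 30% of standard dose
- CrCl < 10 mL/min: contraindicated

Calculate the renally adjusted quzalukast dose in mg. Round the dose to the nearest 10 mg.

360 mg

SCr = 222 / 88.4 = 2.511 mg/dL
CrCl = (140 − 71) × 86 / (72 × 2.511) = 5934.0 / 180.79 ≈ 32.8 mL/min
CrCl ≈ 33 mL/min → bracket 10–59 mL/min.
30% of 1200 mg = 360 mg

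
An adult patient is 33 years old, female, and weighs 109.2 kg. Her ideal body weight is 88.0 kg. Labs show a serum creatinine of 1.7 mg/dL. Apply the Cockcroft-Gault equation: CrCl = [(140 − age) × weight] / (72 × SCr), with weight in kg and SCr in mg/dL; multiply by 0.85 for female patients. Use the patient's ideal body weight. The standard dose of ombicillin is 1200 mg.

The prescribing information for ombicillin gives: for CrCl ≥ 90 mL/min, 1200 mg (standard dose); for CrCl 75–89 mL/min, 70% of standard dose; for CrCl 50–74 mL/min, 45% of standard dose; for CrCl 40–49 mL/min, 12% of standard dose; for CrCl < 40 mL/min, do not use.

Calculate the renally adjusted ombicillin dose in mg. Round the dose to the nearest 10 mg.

540 mg

CrCl = (140 − 33) × 88 / (72 × 1.7) × 0.85 = 9416.0 / 122.40 × 0.85 ≈ 65.4 mL/min
CrCl ≈ 65 mL/min → bracket 50–74 mL/min.
45% of 1200 mg = 540 mg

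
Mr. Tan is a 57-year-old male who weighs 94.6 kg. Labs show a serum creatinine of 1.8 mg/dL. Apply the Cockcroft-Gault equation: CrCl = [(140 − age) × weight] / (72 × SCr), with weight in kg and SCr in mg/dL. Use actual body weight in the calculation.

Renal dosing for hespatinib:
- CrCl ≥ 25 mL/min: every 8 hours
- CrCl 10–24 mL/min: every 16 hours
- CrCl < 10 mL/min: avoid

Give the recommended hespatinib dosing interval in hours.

CrCl = (140 − 57) × 94.6 / (72 × 1.8) = 7851.8 / 129.60 ≈ 60.6 mL/min
CrCl ≈ 61 mL/min → bracket ≥ 25 mL/min → every 8 hours.

every 8 hours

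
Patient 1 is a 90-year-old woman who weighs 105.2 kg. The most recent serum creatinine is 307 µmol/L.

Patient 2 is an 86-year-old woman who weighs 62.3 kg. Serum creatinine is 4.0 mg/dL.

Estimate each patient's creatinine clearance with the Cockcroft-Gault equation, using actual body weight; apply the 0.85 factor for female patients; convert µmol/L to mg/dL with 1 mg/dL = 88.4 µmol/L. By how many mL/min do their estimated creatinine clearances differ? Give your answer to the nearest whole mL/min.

Patient 1: SCr = 307 / 88.4 = 3.473 mg/dL
Patient 1: CrCl = (140 − 90) × 105.2 / (72 × 3.473) × 0.85 = 5260.0 / 250.06 × 0.85 ≈ 17.9 mL/min
Patient 2: CrCl = (140 − 86) × 62.3 / (72 × 4) × 0.85 = 3364.2 / 288.00 × 0.85 ≈ 9.9 mL/min
|17.9 − 9.9| = 8.0 mL/min

8 mL/min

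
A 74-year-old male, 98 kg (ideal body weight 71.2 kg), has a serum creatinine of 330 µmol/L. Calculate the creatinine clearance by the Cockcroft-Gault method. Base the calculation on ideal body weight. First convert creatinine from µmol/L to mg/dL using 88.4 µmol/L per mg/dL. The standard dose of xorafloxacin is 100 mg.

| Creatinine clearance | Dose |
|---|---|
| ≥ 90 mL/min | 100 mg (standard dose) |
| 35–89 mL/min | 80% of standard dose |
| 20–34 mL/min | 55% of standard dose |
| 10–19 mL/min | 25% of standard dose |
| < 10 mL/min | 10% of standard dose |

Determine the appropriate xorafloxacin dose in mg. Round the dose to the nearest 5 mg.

SCr = 330 / 88.4 = 3.733 mg/dL
CrCl = (140 − 74) × 71.2 / (72 × 3.733) = 4699.2 / 268.78 ≈ 17.5 mL/min
CrCl ≈ 17 mL/min → bracket 10–19 mL/min.
25% of 100 mg = 25 mg

25 mg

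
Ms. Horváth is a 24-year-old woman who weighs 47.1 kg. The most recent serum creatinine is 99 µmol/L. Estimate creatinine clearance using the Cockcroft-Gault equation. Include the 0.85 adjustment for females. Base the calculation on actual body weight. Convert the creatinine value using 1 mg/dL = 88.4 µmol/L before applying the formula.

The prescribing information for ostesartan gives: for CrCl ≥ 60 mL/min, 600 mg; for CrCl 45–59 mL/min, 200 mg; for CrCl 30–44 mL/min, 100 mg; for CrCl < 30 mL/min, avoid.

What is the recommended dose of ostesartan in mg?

200 mg

SCr = 99 / 88.4 = 1.12 mg/dL
CrCl = (140 − 24) × 47.1 / (72 × 1.12) × 0.85 = 5463.6 / 80.64 × 0.85 ≈ 57.6 mL/min
CrCl ≈ 58 mL/min → bracket 45–59 mL/min.
Dose for this bracket: 200 mg.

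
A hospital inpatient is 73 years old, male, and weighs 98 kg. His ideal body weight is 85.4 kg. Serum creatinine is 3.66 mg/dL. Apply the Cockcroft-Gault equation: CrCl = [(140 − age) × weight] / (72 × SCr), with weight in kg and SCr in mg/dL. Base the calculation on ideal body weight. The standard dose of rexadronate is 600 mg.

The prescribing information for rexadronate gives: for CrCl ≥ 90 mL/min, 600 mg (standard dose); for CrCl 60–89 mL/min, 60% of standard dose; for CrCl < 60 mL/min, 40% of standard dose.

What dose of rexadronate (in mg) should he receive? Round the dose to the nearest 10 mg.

240 mg

CrCl = (140 − 73) × 85.4 / (72 × 3.66) = 5721.8 / 263.52 ≈ 21.7 mL/min
CrCl ≈ 22 mL/min → bracket < 60 mL/min.
40% of 600 mg = 240 mg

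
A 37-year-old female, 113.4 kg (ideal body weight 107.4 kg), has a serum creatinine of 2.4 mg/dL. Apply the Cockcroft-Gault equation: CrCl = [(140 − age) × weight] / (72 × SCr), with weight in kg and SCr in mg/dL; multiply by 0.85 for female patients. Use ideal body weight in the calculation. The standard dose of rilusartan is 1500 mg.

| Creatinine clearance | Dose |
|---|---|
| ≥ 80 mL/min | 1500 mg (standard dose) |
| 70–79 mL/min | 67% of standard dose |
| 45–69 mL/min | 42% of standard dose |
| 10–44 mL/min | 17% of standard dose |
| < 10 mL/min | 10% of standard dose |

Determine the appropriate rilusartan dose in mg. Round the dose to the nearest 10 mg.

CrCl = (140 − 37) × 107.4 / (72 × 2.4) × 0.85 = 11062.2 / 172.80 × 0.85 ≈ 54.4 mL/min
CrCl ≈ 54 mL/min → bracket 45–69 mL/min.
42% of 1500 mg = 630 mg

630 mg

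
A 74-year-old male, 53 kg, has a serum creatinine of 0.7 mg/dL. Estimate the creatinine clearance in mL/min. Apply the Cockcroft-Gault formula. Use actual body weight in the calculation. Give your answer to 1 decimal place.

CrCl = (140 − 74) × 53 / (72 × 0.7) = 3498.0 / 50.40 ≈ 69.4 mL/min

69.4 mL/min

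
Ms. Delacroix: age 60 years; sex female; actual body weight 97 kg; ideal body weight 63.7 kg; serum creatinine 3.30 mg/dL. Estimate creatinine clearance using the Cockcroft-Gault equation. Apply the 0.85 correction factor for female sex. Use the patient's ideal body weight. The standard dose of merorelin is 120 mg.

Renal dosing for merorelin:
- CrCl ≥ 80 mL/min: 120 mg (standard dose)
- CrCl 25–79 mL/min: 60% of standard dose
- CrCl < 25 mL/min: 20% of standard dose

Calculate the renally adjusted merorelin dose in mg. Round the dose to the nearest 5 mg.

CrCl = (140 − 60) × 63.7 / (72 × 3.3) × 0.85 = 5096.0 / 237.60 × 0.85 ≈ 18.2 mL/min
CrCl ≈ 18 mL/min → bracket < 25 mL/min.
20% of 120 mg = 24 mg → 25 mg

25 mg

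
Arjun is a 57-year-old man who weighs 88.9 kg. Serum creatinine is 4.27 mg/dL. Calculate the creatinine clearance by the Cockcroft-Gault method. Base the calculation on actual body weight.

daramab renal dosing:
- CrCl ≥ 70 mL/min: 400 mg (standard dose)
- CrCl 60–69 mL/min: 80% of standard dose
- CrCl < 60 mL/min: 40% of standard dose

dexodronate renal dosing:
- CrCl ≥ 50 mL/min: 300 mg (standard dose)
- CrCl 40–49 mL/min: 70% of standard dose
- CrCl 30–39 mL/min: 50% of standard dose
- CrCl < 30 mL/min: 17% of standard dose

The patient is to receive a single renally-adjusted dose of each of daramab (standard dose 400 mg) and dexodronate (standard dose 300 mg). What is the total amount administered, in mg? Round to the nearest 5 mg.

210 mg

CrCl = (140 − 57) × 88.9 / (72 × 4.27) = 7378.7 / 307.44 ≈ 24.0 mL/min
CrCl ≈ 24 mL/min.
daramab: < 60 mL/min → 40% of 400 mg = 160 mg.
dexodronate: < 30 mL/min → 17% of 300 mg = 51 mg.
Total = 160 + 51 = 211 mg.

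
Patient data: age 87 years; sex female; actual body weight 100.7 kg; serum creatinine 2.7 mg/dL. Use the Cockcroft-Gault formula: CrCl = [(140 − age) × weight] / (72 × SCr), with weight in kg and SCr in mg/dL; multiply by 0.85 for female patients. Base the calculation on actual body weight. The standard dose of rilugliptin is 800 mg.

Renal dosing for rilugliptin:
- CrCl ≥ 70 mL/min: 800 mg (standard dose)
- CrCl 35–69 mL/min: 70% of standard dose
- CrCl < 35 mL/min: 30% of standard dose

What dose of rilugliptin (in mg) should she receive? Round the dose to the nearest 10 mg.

CrCl = (140 − 87) × 100.7 / (72 × 2.7) × 0.85 = 5337.1 / 194.40 × 0.85 ≈ 23.3 mL/min
CrCl ≈ 23 mL/min → bracket < 35 mL/min.
30% of 800 mg = 240 mg

240 mg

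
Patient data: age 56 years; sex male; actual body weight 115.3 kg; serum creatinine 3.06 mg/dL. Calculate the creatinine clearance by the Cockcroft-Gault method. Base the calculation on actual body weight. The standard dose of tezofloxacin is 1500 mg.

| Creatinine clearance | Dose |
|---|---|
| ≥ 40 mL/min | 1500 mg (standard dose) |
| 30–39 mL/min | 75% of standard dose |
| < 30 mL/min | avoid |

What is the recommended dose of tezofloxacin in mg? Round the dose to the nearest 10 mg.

CrCl = (140 − 56) × 115.3 / (72 × 3.06) = 9685.2 / 220.32 ≈ 44.0 mL/min
CrCl ≈ 44 mL/min → bracket ≥ 40 mL/min.
100% of 1500 mg = 1500 mg

1500 mg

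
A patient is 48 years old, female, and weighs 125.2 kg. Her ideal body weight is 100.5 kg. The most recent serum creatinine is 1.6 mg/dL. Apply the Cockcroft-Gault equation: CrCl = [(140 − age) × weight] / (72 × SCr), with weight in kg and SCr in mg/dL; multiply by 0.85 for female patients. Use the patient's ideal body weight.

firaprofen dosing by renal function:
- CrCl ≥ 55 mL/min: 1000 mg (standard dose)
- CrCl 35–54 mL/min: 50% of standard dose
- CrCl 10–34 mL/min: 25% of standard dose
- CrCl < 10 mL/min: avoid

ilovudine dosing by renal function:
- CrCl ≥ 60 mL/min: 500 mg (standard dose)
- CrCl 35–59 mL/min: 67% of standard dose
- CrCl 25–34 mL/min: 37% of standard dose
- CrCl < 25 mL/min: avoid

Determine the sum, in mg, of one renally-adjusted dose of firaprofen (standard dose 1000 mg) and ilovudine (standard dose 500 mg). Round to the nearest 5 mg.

CrCl = (140 − 48) × 100.5 / (72 × 1.6) × 0.85 = 9246.0 / 115.20 × 0.85 ≈ 68.2 mL/min
CrCl ≈ 68 mL/min.
firaprofen: ≥ 55 mL/min → 100% of 1000 mg = 1000 mg.
ilovudine: ≥ 60 mL/min → 100% of 500 mg = 500 mg.
Total = 1000 + 500 = 1500 mg.

1500 mg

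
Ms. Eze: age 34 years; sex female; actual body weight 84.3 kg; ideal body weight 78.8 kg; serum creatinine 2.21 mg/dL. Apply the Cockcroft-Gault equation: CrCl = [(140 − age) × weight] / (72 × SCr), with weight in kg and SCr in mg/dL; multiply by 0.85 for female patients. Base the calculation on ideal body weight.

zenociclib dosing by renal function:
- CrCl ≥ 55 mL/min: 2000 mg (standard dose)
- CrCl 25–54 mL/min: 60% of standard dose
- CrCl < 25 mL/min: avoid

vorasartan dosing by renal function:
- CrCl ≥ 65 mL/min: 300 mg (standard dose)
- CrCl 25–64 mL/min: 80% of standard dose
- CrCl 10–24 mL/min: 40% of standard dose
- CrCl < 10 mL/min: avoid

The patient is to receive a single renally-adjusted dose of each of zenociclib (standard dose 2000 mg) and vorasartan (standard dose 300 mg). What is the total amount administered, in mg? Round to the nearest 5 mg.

CrCl = (140 − 34) × 78.8 / (72 × 2.21) × 0.85 = 8352.8 / 159.12 × 0.85 ≈ 44.6 mL/min
CrCl ≈ 45 mL/min.
zenociclib: 25–54 mL/min → 60% of 2000 mg = 1200 mg.
vorasartan: 25–64 mL/min → 80% of 300 mg = 240 mg.
Total = 1200 + 240 = 1440 mg.

1440 mg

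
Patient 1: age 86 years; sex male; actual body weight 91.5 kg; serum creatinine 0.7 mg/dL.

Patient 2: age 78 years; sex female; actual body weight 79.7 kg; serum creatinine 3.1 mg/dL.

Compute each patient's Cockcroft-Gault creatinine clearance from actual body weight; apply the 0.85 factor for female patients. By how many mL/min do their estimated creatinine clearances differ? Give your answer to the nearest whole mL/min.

79 mL/min

Patient 1: CrCl = (140 − 86) × 91.5 / (72 × 0.7) = 4941.0 / 50.40 ≈ 98.0 mL/min
Patient 2: CrCl = (140 − 78) × 79.7 / (72 × 3.1) × 0.85 = 4941.4 / 223.20 × 0.85 ≈ 18.8 mL/min
|98.0 − 18.8| = 79.2 mL/min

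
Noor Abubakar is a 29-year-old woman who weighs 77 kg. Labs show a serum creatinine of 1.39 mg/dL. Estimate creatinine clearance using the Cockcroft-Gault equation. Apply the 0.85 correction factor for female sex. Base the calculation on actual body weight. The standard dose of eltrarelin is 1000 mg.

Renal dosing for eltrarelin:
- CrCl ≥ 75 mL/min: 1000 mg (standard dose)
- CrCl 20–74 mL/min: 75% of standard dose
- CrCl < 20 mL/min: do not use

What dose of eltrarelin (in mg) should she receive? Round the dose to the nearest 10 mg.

CrCl = (140 − 29) × 77 / (72 × 1.39) × 0.85 = 8547.0 / 100.08 × 0.85 ≈ 72.6 mL/min
CrCl ≈ 73 mL/min → bracket 20–74 mL/min.
75% of 1000 mg = 750 mg

750 mg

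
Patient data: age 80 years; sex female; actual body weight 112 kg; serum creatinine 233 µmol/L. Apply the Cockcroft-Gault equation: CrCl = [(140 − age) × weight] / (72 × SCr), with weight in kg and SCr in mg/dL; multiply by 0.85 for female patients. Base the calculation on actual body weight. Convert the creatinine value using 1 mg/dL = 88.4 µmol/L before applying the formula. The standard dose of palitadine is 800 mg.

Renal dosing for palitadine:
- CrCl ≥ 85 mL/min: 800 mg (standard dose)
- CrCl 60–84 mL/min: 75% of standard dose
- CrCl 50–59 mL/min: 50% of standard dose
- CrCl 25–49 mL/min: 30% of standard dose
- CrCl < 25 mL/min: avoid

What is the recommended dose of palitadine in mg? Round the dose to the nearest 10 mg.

240 mg

SCr = 233 / 88.4 = 2.636 mg/dL
CrCl = (140 − 80) × 112 / (72 × 2.636) × 0.85 = 6720.0 / 189.79 × 0.85 ≈ 30.1 mL/min
CrCl ≈ 30 mL/min → bracket 25–49 mL/min.
30% of 800 mg = 240 mg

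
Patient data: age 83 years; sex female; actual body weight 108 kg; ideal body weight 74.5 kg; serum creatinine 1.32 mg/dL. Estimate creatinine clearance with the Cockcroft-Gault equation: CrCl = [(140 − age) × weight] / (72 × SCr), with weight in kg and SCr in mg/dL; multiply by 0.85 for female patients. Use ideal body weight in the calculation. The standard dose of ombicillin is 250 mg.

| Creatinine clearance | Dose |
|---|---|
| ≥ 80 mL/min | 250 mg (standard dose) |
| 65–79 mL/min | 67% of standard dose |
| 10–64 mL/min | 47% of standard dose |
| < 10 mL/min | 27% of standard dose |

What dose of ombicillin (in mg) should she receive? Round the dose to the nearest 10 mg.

120 mg

CrCl = (140 − 83) × 74.5 / (72 × 1.32) × 0.85 = 4246.5 / 95.04 × 0.85 ≈ 38.0 mL/min
CrCl ≈ 38 mL/min → bracket 10–64 mL/min.
47% of 250 mg = 117.5 mg → 120 mg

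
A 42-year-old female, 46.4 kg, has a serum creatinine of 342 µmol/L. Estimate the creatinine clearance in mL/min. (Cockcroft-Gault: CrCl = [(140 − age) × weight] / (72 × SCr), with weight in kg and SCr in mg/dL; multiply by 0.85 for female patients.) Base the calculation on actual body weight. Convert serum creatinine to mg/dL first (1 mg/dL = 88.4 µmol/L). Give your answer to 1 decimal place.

SCr = 342 / 88.4 = 3.869 mg/dL
CrCl = (140 − 42) × 46.4 / (72 × 3.869) × 0.85 = 4547.2 / 278.57 × 0.85 ≈ 13.9 mL/min

13.9 mL/min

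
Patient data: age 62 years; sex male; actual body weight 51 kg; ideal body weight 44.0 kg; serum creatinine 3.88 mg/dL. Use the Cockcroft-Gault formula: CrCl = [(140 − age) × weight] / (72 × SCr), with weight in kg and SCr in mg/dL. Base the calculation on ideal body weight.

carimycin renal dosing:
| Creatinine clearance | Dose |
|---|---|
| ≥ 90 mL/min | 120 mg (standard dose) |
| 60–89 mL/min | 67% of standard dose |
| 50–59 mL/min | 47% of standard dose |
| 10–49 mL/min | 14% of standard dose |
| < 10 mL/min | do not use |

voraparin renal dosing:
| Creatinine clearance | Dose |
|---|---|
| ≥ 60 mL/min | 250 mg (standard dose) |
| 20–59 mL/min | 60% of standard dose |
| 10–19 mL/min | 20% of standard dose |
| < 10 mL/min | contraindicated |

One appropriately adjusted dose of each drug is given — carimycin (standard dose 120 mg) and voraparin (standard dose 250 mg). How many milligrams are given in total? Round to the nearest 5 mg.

65 mg

CrCl = (140 − 62) × 44 / (72 × 3.88) = 3432.0 / 279.36 ≈ 12.3 mL/min
CrCl ≈ 12 mL/min.
carimycin: 10–49 mL/min → 14% of 120 mg = 16.8 mg.
voraparin: 10–19 mL/min → 20% of 250 mg = 50 mg.
Total = 16.8 + 50 = 66.8 mg.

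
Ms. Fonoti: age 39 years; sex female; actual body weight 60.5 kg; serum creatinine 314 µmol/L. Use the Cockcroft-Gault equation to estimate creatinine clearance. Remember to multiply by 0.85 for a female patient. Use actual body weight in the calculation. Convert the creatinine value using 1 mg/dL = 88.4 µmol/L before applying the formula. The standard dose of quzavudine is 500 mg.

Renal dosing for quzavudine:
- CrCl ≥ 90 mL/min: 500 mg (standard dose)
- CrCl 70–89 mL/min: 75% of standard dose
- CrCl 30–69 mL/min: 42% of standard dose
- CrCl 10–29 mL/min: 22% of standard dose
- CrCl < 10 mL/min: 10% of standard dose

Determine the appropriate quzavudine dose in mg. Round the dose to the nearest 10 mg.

110 mg

SCr = 314 / 88.4 = 3.552 mg/dL
CrCl = (140 − 39) × 60.5 / (72 × 3.552) × 0.85 = 6110.5 / 255.74 × 0.85 ≈ 20.3 mL/min
CrCl ≈ 20 mL/min → bracket 10–29 mL/min.
22% of 500 mg = 110 mg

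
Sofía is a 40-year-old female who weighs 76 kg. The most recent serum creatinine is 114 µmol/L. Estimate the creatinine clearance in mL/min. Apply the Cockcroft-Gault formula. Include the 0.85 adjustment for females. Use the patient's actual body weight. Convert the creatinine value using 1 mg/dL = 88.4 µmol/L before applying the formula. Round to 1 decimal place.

SCr = 114 / 88.4 = 1.29 mg/dL
CrCl = (140 − 40) × 76 / (72 × 1.29) × 0.85 = 7600.0 / 92.88 × 0.85 ≈ 69.6 mL/min

69.6 mL/min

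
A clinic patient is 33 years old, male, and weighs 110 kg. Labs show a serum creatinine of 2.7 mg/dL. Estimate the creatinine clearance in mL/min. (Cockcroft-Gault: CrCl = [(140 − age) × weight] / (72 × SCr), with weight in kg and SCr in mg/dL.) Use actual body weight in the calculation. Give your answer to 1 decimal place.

CrCl = (140 − 33) × 110 / (72 × 2.7) = 11770.0 / 194.40 ≈ 60.5 mL/min

60.5 mL/min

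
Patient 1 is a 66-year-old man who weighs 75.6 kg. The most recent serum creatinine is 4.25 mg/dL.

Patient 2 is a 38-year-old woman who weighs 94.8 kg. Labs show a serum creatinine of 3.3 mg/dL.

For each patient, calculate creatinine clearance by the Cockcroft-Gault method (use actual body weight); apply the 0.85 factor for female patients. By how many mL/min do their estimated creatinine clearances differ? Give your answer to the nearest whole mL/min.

Patient 1: CrCl = (140 − 66) × 75.6 / (72 × 4.25) = 5594.4 / 306.00 ≈ 18.3 mL/min
Patient 2: CrCl = (140 − 38) × 94.8 / (72 × 3.3) × 0.85 = 9669.6 / 237.60 × 0.85 ≈ 34.6 mL/min
|18.3 − 34.6| = 16.3 mL/min

16 mL/min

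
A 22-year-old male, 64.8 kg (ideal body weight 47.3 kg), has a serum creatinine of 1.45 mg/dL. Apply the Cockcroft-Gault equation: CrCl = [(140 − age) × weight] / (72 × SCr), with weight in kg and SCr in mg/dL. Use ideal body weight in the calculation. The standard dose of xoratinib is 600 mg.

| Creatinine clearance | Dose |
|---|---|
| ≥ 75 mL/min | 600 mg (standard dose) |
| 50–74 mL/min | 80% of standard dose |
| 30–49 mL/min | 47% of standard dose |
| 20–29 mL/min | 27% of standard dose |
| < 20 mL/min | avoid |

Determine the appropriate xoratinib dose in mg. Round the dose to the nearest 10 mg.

480 mg

CrCl = (140 − 22) × 47.3 / (72 × 1.45) = 5581.4 / 104.40 ≈ 53.5 mL/min
CrCl ≈ 53 mL/min → bracket 50–74 mL/min.
80% of 600 mg = 480 mg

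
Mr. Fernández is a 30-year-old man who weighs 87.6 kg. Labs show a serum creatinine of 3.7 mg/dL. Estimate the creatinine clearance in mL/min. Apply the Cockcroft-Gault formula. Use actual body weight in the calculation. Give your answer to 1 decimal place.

36.2 mL/min

CrCl = (140 − 30) × 87.6 / (72 × 3.7) = 9636.0 / 266.40 ≈ 36.2 mL/min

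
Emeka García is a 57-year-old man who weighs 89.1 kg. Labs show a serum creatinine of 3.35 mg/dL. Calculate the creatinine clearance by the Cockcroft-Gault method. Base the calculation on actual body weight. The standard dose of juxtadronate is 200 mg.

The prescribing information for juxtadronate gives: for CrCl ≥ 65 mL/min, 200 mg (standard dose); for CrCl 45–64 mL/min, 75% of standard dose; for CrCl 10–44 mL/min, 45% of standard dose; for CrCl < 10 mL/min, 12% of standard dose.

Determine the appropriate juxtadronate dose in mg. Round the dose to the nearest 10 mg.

90 mg

CrCl = (140 − 57) × 89.1 / (72 × 3.35) = 7395.3 / 241.20 ≈ 30.7 mL/min
CrCl ≈ 31 mL/min → bracket 10–44 mL/min.
45% of 200 mg = 90 mg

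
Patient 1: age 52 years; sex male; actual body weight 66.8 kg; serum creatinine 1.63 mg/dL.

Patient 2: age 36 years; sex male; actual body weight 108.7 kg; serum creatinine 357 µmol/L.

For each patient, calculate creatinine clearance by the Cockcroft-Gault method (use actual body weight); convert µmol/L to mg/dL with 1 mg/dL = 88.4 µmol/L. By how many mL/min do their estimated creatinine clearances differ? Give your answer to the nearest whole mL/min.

11 mL/min

Patient 1: CrCl = (140 − 52) × 66.8 / (72 × 1.63) = 5878.4 / 117.36 ≈ 50.1 mL/min
Patient 2: SCr = 357 / 88.4 = 4.038 mg/dL
Patient 2: CrCl = (140 − 36) × 108.7 / (72 × 4.038) = 11304.8 / 290.74 ≈ 38.9 mL/min
|50.1 − 38.9| = 11.2 mL/min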